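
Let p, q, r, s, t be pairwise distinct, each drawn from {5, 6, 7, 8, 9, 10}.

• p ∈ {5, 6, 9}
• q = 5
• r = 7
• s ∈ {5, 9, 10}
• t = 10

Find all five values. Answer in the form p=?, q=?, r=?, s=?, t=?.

p=6, q=5, r=7, s=9, t=10

q has just one choice, so q = 5. So p, s can't be 5.
r has just one choice, so r = 7.
t must be 10 (only option left). So s can't be 10.
That leaves s = 9. Remove 9 from p.
p has just one choice, so p = 6.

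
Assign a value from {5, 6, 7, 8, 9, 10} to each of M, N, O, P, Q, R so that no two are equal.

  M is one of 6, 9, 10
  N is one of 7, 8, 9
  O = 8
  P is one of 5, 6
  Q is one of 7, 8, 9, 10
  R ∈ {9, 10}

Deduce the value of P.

O must be 8 (only option left). Remove 8 from N, Q.
Among the 5 still-open variables, 5 fits only P (and all 5 values in {5, 6, 7, 9, 10} must be used), so P = 5.

5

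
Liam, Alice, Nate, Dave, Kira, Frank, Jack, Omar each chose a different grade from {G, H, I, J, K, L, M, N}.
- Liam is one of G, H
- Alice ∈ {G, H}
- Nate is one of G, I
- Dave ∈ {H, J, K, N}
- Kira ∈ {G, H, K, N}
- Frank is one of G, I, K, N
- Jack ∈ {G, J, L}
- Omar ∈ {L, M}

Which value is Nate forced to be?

The 8 variables together cover exactly {G, H, I, J, K, L, M, N} — 8 values for 8 variables — and M appears only in Omar's list, so Omar = M.
The 7 still-open variables together cover exactly {G, H, I, J, K, L, N} — 7 values for 7 variables — and L appears only in Jack's list, so Jack = L.
Among the 6 still-open variables, J fits only Dave (and all 6 values in {G, H, I, J, K, N} must be used), so Dave = J.
Liam and Alice between them cover only {G, H} — a naked pair. Remove those values from Nate, Kira, Frank.
So Nate = I.

I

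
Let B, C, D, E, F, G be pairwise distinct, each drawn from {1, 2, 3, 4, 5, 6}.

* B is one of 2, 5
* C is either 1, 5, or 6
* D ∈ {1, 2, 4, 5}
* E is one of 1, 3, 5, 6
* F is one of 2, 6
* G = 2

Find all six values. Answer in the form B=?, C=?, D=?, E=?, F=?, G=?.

B=5, C=1, D=4, E=3, F=6, G=2

G has just one choice, so G = 2. Remove 2 from B, D, F.
B must be 5 (only option left). Eliminate 5 elsewhere: C, D, E.
F must be 6 (only option left). So C, E can't be 6.
That leaves C = 1. Strike 1 from D, E.
D has just one choice, so D = 4.
E's domain is down to {3}, so E = 3.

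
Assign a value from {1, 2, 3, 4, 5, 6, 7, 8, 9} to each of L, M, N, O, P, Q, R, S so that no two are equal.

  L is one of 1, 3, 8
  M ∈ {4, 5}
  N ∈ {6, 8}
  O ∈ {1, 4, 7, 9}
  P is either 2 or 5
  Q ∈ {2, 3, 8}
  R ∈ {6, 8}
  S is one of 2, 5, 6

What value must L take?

1

The 2 variables N and R are confined to {6, 8}, which locks those values in; drop them from L, Q, S.
The 2 variables P and S are confined to {2, 5}, which locks those values in; drop them from M, Q.
That leaves M = 4. Remove 4 from O.
That leaves Q = 3. Eliminate 3 elsewhere: L.
So L = 1.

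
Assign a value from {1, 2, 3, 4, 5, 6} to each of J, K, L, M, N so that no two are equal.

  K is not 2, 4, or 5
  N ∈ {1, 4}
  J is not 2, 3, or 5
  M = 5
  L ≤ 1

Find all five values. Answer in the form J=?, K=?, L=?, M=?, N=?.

L must be 1 (only option left). Strike 1 from J, K, N.
M's domain is down to {5}, so M = 5.
That leaves N = 4. So J can't be 4.
J must be 6 (only option left). Strike 6 from K.
K must be 3 (only option left).

J=6, K=3, L=1, M=5, N=4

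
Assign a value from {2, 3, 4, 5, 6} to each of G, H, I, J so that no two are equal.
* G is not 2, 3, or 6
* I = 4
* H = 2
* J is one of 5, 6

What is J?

H must be 2 (only option left).
I must be 4 (only option left). Remove 4 from G.
That leaves G = 5. So J can't be 5.
So J = 6.

6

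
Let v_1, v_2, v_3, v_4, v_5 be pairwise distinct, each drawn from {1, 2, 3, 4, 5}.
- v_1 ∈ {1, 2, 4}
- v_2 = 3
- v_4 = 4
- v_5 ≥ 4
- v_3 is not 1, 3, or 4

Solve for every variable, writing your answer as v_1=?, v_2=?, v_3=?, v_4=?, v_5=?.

v_1=1, v_2=3, v_3=2, v_4=4, v_5=5

v_2 must be 3 (only option left).
That leaves v_4 = 4. So v_1, v_5 can't be 4.
v_5 has just one choice, so v_5 = 5. Strike 5 from v_3.
v_3 has just one choice, so v_3 = 2. Eliminate 2 elsewhere: v_1.
That leaves v_1 = 1.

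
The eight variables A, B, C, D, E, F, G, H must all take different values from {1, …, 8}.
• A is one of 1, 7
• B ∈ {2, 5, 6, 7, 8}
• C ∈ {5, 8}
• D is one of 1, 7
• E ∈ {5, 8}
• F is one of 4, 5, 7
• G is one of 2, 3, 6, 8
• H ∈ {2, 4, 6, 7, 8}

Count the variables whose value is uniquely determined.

2

Among the 8 variables, 3 fits only G (and all 8 values in {1, 2, 3, 4, 5, 6, 7, 8} must be used), so G = 3.
A and D share exactly the 2 values {1, 7}; by pigeonhole those values go to them, so strike 1, 7 from B, F, H.
C and E between them cover only {5, 8} — a naked pair. Remove those values from B, F, H.
F's domain is down to {4}, so F = 4. Strike 4 from H.
Determined: F=4, G=3. The other variables each still have more than one consistent value. That makes 2.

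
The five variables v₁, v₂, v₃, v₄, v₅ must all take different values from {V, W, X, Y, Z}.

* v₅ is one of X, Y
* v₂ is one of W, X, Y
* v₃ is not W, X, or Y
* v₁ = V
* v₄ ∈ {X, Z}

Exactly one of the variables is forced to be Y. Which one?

v₁ must be V (only option left). So v₃ can't be V.
That leaves v₃ = Z. Remove Z from v₄.
v₄'s domain is down to {X}, so v₄ = X. Remove X from v₂, v₅.
So Y goes to v₅.

v₅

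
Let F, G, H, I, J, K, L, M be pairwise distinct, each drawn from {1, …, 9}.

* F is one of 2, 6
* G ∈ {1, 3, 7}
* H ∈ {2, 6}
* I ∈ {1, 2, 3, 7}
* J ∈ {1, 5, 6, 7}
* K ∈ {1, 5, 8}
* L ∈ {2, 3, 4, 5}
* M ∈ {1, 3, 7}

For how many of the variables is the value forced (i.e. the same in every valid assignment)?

Among the 8 variables, 4 fits only L (and all 8 values in {1, 2, 3, 4, 5, 6, 7, 8} must be used), so L = 4.
Among the 7 still-open variables, 8 fits only K (and all 7 values in {1, 2, 3, 5, 6, 7, 8} must be used), so K = 8.
Among the 6 still-open variables, 5 fits only J (and all 6 values in {1, 2, 3, 5, 6, 7} must be used), so J = 5.
F and H between them cover only {2, 6} — a naked pair. Remove those values from I.
Determined: J=5, K=8, L=4. The other variables each still have more than one consistent value. That makes 3.

3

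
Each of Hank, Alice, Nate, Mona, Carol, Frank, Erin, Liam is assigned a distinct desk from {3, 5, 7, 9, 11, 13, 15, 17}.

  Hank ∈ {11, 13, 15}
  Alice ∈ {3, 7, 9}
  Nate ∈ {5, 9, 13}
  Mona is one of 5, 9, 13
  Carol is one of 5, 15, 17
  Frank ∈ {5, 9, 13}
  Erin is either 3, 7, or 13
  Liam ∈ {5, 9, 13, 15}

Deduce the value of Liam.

Among the 8 variables, 11 fits only Hank (and all 8 values in {3, 5, 7, 9, 11, 13, 15, 17} must be used), so Hank = 11.
Among the 7 still-open variables, 17 fits only Carol (and all 7 values in {3, 5, 7, 9, 13, 15, 17} must be used), so Carol = 17.
The 6 still-open variables draw from only 6 values {3, 5, 7, 9, 13, 15}, so each is used; only Liam can be 15, hence Liam = 15.

15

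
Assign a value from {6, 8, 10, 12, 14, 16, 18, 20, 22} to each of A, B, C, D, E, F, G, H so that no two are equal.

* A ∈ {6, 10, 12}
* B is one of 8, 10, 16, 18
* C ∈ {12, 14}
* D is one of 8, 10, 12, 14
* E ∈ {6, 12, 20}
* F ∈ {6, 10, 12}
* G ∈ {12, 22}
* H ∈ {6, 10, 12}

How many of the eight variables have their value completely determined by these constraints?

The 3 variables A, F, H are confined to {6, 10, 12}, which locks those values in; drop them from B, C, D, E, G.
C's domain is down to {14}, so C = 14. Strike 14 from D.
D must be 8 (only option left). Eliminate 8 elsewhere: B.
That leaves E = 20.
G's domain is down to {22}, so G = 22.
Determined: C=14, D=8, E=20, G=22. The other variables each still have more than one consistent value. That makes 4.

4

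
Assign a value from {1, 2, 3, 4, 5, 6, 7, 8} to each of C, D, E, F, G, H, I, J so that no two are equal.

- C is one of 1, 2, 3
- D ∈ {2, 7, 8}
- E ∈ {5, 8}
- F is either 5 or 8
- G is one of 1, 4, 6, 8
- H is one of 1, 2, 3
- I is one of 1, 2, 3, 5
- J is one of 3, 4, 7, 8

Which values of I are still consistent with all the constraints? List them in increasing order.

Among the 8 variables, 6 fits only G (and all 8 values in {1, 2, 3, 4, 5, 6, 7, 8} must be used), so G = 6.
Among the 7 still-open variables, 4 fits only J (and all 7 values in {1, 2, 3, 4, 5, 7, 8} must be used), so J = 4.
The 6 still-open variables together cover exactly {1, 2, 3, 5, 7, 8} — 6 values for 6 variables — and 7 appears only in D's list, so D = 7.
E and F share exactly the 2 values {5, 8}; by pigeonhole those values go to them, so strike 5, 8 from I.
No further eliminations apply; I can still be any of 1, 2, 3.

1, 2, 3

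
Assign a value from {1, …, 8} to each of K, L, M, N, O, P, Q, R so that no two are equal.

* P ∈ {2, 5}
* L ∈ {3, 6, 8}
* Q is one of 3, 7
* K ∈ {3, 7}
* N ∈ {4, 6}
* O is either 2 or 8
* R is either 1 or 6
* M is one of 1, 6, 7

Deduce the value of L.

Among the 8 variables, 4 fits only N (and all 8 values in {1, 2, 3, 4, 5, 6, 7, 8} must be used), so N = 4.
The 7 still-open variables together cover exactly {1, 2, 3, 5, 6, 7, 8} — 7 values for 7 variables — and 5 appears only in P's list, so P = 5.
Among the 6 still-open variables, 2 fits only O (and all 6 values in {1, 2, 3, 6, 7, 8} must be used), so O = 2.
The 5 still-open variables together cover exactly {1, 3, 6, 7, 8} — 5 values for 5 variables — and 8 appears only in L's list, so L = 8.

8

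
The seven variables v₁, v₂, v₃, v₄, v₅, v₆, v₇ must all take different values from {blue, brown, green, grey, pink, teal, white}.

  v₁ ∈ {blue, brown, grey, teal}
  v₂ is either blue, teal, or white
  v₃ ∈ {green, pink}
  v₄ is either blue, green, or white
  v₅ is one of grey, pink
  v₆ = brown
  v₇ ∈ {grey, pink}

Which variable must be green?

v₃

v₆'s domain is down to {brown}, so v₆ = brown. Strike brown from v₁.
v₅ and v₇ share exactly the 2 values {grey, pink}; by pigeonhole those values go to them, so strike grey, pink from v₁, v₃.
So green goes to v₃.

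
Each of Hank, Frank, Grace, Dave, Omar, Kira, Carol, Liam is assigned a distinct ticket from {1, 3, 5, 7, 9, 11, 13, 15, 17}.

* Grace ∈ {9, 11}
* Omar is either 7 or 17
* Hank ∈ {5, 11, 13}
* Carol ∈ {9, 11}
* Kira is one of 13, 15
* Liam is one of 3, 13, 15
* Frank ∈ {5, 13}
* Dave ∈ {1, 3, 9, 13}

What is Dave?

1

The 2 variables Grace and Carol are confined to {9, 11}, which locks those values in; drop them from Hank, Dave.
Hank and Frank between them cover only {5, 13} — a naked pair. Remove those values from Dave, Kira, Liam.
Kira's domain is down to {15}, so Kira = 15. Remove 15 from Liam.
Liam must be 3 (only option left). Eliminate 3 elsewhere: Dave.
So Dave = 1.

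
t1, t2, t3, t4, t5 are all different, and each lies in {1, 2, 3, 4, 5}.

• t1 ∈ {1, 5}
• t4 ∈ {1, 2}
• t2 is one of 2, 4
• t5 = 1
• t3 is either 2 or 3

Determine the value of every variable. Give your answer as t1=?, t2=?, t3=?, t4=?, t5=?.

t5 must be 1 (only option left). Strike 1 from t1, t4.
t1 must be 5 (only option left).
t4 must be 2 (only option left). Eliminate 2 elsewhere: t2, t3.
t2 must be 4 (only option left).
t3 must be 3 (only option left).

t1=5, t2=4, t3=3, t4=2, t5=1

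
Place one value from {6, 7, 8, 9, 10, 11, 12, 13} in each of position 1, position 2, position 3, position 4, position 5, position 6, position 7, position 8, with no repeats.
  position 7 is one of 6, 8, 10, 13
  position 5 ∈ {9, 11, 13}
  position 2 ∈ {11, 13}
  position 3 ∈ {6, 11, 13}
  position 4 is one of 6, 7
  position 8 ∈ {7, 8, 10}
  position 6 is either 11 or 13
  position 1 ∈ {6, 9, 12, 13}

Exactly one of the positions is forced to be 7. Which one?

The 8 variables draw from only 8 values {6, 7, 8, 9, 10, 11, 12, 13}, so each is used; only position 1 can be 12, hence position 1 = 12.
Among the 7 still-open variables, 9 fits only position 5 (and all 7 values in {6, 7, 8, 9, 10, 11, 13} must be used), so position 5 = 9.
The 2 variables position 2 and position 6 are confined to {11, 13}, which locks those values in; drop them from position 3, position 7.
position 3's domain is down to {6}, so position 3 = 6. Strike 6 from position 4, position 7.

position 4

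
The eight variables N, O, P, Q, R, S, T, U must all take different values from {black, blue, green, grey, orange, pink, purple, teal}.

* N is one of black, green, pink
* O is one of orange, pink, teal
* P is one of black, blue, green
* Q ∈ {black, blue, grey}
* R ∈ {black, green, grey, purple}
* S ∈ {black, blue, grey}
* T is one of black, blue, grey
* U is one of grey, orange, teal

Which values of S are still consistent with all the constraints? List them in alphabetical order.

black, blue, grey

The 8 variables together cover exactly {black, blue, green, grey, orange, pink, purple, teal} — 8 values for 8 variables — and purple appears only in R's list, so R = purple.
Q, S, T share exactly the 3 values {black, blue, grey}; by pigeonhole those values go to them, so strike black, blue, grey from N, P, U.
P's domain is down to {green}, so P = green. Eliminate green elsewhere: N.
That leaves N = pink. Strike pink from O.
No further eliminations apply; S can still be any of black, blue, grey.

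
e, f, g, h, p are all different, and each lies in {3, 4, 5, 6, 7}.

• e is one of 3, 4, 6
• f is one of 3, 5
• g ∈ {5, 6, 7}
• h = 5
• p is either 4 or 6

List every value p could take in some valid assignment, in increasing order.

h must be 5 (only option left). Remove 5 from f, g.
f must be 3 (only option left). So e can't be 3.
The 3 still-open variables draw from only 3 values {4, 6, 7}, so each is used; only g can be 7, hence g = 7.
No further eliminations apply; p can still be any of 4, 6.

4, 6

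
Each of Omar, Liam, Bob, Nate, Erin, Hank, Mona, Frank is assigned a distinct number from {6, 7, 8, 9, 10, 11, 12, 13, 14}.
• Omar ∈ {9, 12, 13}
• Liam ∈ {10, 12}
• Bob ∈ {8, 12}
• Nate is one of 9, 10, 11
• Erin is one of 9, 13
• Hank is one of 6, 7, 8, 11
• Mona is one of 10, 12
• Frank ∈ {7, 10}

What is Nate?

11

Among the 8 variables, 6 fits only Hank (and all 8 values in {6, 7, 8, 9, 10, 11, 12, 13} must be used), so Hank = 6.
The 7 still-open variables together cover exactly {7, 8, 9, 10, 11, 12, 13} — 7 values for 7 variables — and 7 appears only in Frank's list, so Frank = 7.
The 6 still-open variables draw from only 6 values {8, 9, 10, 11, 12, 13}, so each is used; only Bob can be 8, hence Bob = 8.
The 5 still-open variables together cover exactly {9, 10, 11, 12, 13} — 5 values for 5 variables — and 11 appears only in Nate's list, so Nate = 11.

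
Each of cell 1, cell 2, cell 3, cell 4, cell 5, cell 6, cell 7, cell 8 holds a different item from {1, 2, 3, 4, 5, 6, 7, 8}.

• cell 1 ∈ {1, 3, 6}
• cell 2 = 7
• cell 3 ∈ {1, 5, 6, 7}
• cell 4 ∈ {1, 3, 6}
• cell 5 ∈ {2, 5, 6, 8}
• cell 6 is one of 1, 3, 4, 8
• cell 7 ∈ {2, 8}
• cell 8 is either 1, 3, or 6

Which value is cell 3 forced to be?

5

cell 2 must be 7 (only option left). Remove 7 from cell 3.
The 7 still-open variables draw from only 7 values {1, 2, 3, 4, 5, 6, 8}, so each is used; only cell 6 can be 4, hence cell 6 = 4.
cell 1, cell 4, cell 8 share exactly the 3 values {1, 3, 6}; by pigeonhole those values go to them, so strike 1, 3, 6 from cell 3, cell 5.
So cell 3 = 5.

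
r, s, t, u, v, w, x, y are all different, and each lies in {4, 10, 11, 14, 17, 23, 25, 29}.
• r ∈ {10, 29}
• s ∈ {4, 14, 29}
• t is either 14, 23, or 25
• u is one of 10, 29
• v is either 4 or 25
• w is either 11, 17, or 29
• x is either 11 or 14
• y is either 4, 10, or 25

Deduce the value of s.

Among the 8 variables, 17 fits only w (and all 8 values in {4, 10, 11, 14, 17, 23, 25, 29} must be used), so w = 17.
Among the 7 still-open variables, 11 fits only x (and all 7 values in {4, 10, 11, 14, 23, 25, 29} must be used), so x = 11.
The 6 still-open variables draw from only 6 values {4, 10, 14, 23, 25, 29}, so each is used; only t can be 23, hence t = 23.
The 5 still-open variables together cover exactly {4, 10, 14, 25, 29} — 5 values for 5 variables — and 14 appears only in s's list, so s = 14.

14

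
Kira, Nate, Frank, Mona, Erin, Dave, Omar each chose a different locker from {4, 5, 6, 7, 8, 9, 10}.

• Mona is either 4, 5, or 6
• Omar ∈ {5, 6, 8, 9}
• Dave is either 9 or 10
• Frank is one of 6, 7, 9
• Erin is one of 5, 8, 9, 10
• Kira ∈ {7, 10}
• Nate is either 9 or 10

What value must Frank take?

6

The 7 variables together cover exactly {4, 5, 6, 7, 8, 9, 10} — 7 values for 7 variables — and 4 appears only in Mona's list, so Mona = 4.
Nate and Dave between them cover only {9, 10} — a naked pair. Remove those values from Kira, Frank, Erin, Omar.
Kira's domain is down to {7}, so Kira = 7. Strike 7 from Frank.
So Frank = 6.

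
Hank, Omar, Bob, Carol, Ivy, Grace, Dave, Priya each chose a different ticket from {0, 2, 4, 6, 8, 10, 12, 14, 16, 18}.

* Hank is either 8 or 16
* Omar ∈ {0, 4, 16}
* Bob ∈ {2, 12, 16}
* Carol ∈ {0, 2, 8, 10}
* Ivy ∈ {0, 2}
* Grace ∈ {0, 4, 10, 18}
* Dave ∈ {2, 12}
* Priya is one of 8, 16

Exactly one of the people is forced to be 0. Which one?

Ivy

Among the 8 variables, 18 fits only Grace (and all 8 values in {0, 2, 4, 8, 10, 12, 16, 18} must be used), so Grace = 18.
The 7 still-open variables together cover exactly {0, 2, 4, 8, 10, 12, 16} — 7 values for 7 variables — and 4 appears only in Omar's list, so Omar = 4.
Among the 6 still-open variables, 10 fits only Carol (and all 6 values in {0, 2, 8, 10, 12, 16} must be used), so Carol = 10.
The 5 still-open variables together cover exactly {0, 2, 8, 12, 16} — 5 values for 5 variables — and 0 appears only in Ivy's list, so Ivy = 0.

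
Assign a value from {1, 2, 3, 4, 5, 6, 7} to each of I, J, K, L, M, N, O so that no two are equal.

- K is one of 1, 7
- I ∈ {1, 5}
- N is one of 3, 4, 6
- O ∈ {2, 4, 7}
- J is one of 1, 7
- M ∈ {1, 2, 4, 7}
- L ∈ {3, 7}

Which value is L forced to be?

3

The 7 variables draw from only 7 values {1, 2, 3, 4, 5, 6, 7}, so each is used; only I can be 5, hence I = 5.
The 6 still-open variables together cover exactly {1, 2, 3, 4, 6, 7} — 6 values for 6 variables — and 6 appears only in N's list, so N = 6.
The 5 still-open variables together cover exactly {1, 2, 3, 4, 7} — 5 values for 5 variables — and 3 appears only in L's list, so L = 3.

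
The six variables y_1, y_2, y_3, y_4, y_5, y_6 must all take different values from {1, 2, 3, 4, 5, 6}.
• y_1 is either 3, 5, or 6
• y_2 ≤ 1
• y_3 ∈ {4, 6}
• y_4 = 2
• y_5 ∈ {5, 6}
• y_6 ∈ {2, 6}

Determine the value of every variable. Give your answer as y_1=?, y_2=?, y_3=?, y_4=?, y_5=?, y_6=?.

y_1=3, y_2=1, y_3=4, y_4=2, y_5=5, y_6=6

y_2's domain is down to {1}, so y_2 = 1.
y_4 must be 2 (only option left). Strike 2 from y_6.
y_6 must be 6 (only option left). Eliminate 6 elsewhere: y_1, y_3, y_5.
y_3 must be 4 (only option left).
That leaves y_5 = 5. Strike 5 from y_1.
y_1's domain is down to {3}, so y_1 = 3.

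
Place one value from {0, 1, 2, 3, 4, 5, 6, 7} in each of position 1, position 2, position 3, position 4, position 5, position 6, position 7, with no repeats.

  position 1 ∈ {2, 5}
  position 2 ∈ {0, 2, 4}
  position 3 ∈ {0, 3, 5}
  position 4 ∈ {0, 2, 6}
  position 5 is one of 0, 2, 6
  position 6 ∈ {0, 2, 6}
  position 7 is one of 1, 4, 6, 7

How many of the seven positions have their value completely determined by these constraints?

The 3 variables position 4, position 5, position 6 are confined to {0, 2, 6}, which locks those values in; drop them from position 1, position 2, position 3, position 7.
position 1 must be 5 (only option left). Eliminate 5 elsewhere: position 3.
position 2's domain is down to {4}, so position 2 = 4. Eliminate 4 elsewhere: position 7.
That leaves position 3 = 3.
Determined: position 1=5, position 2=4, position 3=3. The other positions each still have more than one consistent value. That makes 3.

3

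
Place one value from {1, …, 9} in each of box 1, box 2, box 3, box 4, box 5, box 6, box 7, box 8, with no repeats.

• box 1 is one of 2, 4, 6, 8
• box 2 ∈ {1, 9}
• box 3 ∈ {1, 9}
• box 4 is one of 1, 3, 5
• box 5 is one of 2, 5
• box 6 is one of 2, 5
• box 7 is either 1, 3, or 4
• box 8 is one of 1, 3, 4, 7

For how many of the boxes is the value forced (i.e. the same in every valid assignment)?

3

box 2 and box 3 between them cover only {1, 9} — a naked pair. Remove those values from box 4, box 7, box 8.
box 5 and box 6 share exactly the 2 values {2, 5}; by pigeonhole those values go to them, so strike 2, 5 from box 1, box 4.
box 4 has just one choice, so box 4 = 3. Strike 3 from box 7, box 8.
box 7's domain is down to {4}, so box 7 = 4. Remove 4 from box 1, box 8.
box 8 must be 7 (only option left).
Determined: box 4=3, box 7=4, box 8=7. The other boxes each still have more than one consistent value. That makes 3.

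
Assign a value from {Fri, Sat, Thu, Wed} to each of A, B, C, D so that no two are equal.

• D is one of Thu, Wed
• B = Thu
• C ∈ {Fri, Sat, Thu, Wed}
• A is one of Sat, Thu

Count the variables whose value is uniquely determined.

B must be Thu (only option left). So A, C, D can't be Thu.
D must be Wed (only option left). Remove Wed from C.
That leaves A = Sat. Eliminate Sat elsewhere: C.
C has just one choice, so C = Fri.
Every variable is fixed: A=Sat, B=Thu, C=Fri, D=Wed. That makes 4.

4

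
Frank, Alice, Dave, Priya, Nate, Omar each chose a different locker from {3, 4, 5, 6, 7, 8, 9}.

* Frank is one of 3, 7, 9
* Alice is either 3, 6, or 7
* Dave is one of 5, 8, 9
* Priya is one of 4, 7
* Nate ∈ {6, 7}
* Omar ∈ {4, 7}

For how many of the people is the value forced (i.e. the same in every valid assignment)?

The 2 variables Priya and Omar are confined to {4, 7}, which locks those values in; drop them from Frank, Alice, Nate.
Nate's domain is down to {6}, so Nate = 6. Strike 6 from Alice.
That leaves Alice = 3. Remove 3 from Frank.
Frank has just one choice, so Frank = 9. So Dave can't be 9.
Determined: Frank=9, Alice=3, Nate=6. The other people each still have more than one consistent value. That makes 3.

3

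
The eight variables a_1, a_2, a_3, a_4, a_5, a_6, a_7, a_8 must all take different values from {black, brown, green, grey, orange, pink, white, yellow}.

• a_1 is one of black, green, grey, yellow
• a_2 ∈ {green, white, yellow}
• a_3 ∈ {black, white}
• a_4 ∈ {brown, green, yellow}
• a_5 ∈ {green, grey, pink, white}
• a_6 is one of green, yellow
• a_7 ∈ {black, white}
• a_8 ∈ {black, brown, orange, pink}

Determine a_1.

The 8 variables draw from only 8 values {black, brown, green, grey, orange, pink, white, yellow}, so each is used; only a_8 can be orange, hence a_8 = orange.
The 7 still-open variables draw from only 7 values {black, brown, green, grey, pink, white, yellow}, so each is used; only a_4 can be brown, hence a_4 = brown.
Among the 6 still-open variables, pink fits only a_5 (and all 6 values in {black, green, grey, pink, white, yellow} must be used), so a_5 = pink.
The 5 still-open variables together cover exactly {black, green, grey, white, yellow} — 5 values for 5 variables — and grey appears only in a_1's list, so a_1 = grey.

grey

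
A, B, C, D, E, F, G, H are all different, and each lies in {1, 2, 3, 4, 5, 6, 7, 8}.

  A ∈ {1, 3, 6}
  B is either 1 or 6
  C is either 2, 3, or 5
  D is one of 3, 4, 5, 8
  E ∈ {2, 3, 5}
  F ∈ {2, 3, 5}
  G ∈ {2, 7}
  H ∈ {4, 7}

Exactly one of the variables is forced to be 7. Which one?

The 8 variables draw from only 8 values {1, 2, 3, 4, 5, 6, 7, 8}, so each is used; only D can be 8, hence D = 8.
The 7 still-open variables together cover exactly {1, 2, 3, 4, 5, 6, 7} — 7 values for 7 variables — and 4 appears only in H's list, so H = 4.
Among the 6 still-open variables, 7 fits only G (and all 6 values in {1, 2, 3, 5, 6, 7} must be used), so G = 7.

G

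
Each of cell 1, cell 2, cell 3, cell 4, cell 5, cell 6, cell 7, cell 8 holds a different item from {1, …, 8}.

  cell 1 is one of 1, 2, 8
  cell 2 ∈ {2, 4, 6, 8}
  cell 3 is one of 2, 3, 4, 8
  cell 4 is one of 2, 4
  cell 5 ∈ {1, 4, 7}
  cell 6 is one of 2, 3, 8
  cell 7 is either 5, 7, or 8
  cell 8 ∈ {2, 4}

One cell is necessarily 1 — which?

cell 1

The 8 variables draw from only 8 values {1, 2, 3, 4, 5, 6, 7, 8}, so each is used; only cell 7 can be 5, hence cell 7 = 5.
The 7 still-open variables together cover exactly {1, 2, 3, 4, 6, 7, 8} — 7 values for 7 variables — and 6 appears only in cell 2's list, so cell 2 = 6.
The 6 still-open variables together cover exactly {1, 2, 3, 4, 7, 8} — 6 values for 6 variables — and 7 appears only in cell 5's list, so cell 5 = 7.
The 5 still-open variables together cover exactly {1, 2, 3, 4, 8} — 5 values for 5 variables — and 1 appears only in cell 1's list, so cell 1 = 1.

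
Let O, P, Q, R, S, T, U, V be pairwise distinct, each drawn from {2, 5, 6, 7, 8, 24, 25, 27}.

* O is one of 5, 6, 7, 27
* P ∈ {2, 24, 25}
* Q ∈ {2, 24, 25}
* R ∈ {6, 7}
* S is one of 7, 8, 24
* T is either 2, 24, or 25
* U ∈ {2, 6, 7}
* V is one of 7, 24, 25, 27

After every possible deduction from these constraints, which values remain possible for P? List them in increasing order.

2, 24, 25

The 8 variables together cover exactly {2, 5, 6, 7, 8, 24, 25, 27} — 8 values for 8 variables — and 5 appears only in O's list, so O = 5.
The 7 still-open variables together cover exactly {2, 6, 7, 8, 24, 25, 27} — 7 values for 7 variables — and 8 appears only in S's list, so S = 8.
The 6 still-open variables together cover exactly {2, 6, 7, 24, 25, 27} — 6 values for 6 variables — and 27 appears only in V's list, so V = 27.
P, Q, T share exactly the 3 values {2, 24, 25}; by pigeonhole those values go to them, so strike 2, 24, 25 from U.
No further eliminations apply; P can still be any of 2, 24, 25.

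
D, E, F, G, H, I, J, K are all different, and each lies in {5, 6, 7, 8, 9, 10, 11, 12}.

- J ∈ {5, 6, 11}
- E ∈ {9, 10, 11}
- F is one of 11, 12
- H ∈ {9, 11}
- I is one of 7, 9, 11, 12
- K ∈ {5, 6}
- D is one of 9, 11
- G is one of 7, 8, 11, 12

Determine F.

The 8 variables together cover exactly {5, 6, 7, 8, 9, 10, 11, 12} — 8 values for 8 variables — and 8 appears only in G's list, so G = 8.
The 7 still-open variables together cover exactly {5, 6, 7, 9, 10, 11, 12} — 7 values for 7 variables — and 7 appears only in I's list, so I = 7.
The 6 still-open variables together cover exactly {5, 6, 9, 10, 11, 12} — 6 values for 6 variables — and 10 appears only in E's list, so E = 10.
Among the 5 still-open variables, 12 fits only F (and all 5 values in {5, 6, 9, 11, 12} must be used), so F = 12.

12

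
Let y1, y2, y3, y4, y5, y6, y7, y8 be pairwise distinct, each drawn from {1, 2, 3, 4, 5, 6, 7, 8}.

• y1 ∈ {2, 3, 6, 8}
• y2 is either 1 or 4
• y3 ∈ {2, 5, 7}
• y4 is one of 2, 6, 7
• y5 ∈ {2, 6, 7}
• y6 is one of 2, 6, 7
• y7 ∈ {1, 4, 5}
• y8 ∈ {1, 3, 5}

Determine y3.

5

The 8 variables draw from only 8 values {1, 2, 3, 4, 5, 6, 7, 8}, so each is used; only y1 can be 8, hence y1 = 8.
Among the 7 still-open variables, 3 fits only y8 (and all 7 values in {1, 2, 3, 4, 5, 6, 7} must be used), so y8 = 3.
y4, y5, y6 between them cover only {2, 6, 7} — a naked triple. Remove those values from y3.
So y3 = 5.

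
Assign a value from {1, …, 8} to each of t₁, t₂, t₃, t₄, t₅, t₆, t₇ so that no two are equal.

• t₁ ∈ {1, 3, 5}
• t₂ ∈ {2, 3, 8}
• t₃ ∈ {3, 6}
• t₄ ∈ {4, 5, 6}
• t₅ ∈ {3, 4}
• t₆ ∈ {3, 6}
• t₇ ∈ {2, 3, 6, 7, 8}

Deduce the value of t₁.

1

The 2 variables t₃ and t₆ are confined to {3, 6}, which locks those values in; drop them from t₁, t₂, t₄, t₅, t₇.
t₅'s domain is down to {4}, so t₅ = 4. Remove 4 from t₄.
t₄ has just one choice, so t₄ = 5. Strike 5 from t₁.
So t₁ = 1.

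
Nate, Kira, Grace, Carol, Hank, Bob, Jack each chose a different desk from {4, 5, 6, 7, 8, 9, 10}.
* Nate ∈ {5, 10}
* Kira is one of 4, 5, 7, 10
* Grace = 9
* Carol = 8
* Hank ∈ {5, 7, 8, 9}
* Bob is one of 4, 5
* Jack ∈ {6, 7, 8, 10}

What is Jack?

6

Grace must be 9 (only option left). Eliminate 9 elsewhere: Hank.
Carol's domain is down to {8}, so Carol = 8. Strike 8 from Hank, Jack.
The 5 still-open variables draw from only 5 values {4, 5, 6, 7, 10}, so each is used; only Jack can be 6, hence Jack = 6.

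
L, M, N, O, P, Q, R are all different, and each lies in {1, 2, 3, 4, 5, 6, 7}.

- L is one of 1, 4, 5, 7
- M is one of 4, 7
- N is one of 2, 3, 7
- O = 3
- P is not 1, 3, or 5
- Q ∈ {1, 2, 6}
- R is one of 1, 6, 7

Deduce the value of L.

O must be 3 (only option left). So N can't be 3.
Among the 6 still-open variables, 5 fits only L (and all 6 values in {1, 2, 4, 5, 6, 7} must be used), so L = 5.

5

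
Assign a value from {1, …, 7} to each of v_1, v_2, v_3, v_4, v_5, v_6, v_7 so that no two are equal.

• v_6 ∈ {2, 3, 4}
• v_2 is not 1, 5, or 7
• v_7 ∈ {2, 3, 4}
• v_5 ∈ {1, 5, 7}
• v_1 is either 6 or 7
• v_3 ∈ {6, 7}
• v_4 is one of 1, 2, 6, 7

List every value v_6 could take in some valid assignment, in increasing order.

2, 3, 4

Among the 7 variables, 5 fits only v_5 (and all 7 values in {1, 2, 3, 4, 5, 6, 7} must be used), so v_5 = 5.
The 6 still-open variables together cover exactly {1, 2, 3, 4, 6, 7} — 6 values for 6 variables — and 1 appears only in v_4's list, so v_4 = 1.
v_1 and v_3 between them cover only {6, 7} — a naked pair. Remove those values from v_2.
No further eliminations apply; v_6 can still be any of 2, 3, 4.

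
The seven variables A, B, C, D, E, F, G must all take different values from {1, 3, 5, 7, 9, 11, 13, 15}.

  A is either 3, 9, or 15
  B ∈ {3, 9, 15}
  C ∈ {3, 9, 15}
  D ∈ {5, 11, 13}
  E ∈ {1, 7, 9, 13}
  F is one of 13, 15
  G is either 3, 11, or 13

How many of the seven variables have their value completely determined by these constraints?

3

The 3 variables A, B, C are confined to {3, 9, 15}, which locks those values in; drop them from E, F, G.
F must be 13 (only option left). So D, E, G can't be 13.
G has just one choice, so G = 11. So D can't be 11.
D has just one choice, so D = 5.
Determined: D=5, F=13, G=11. The other variables each still have more than one consistent value. That makes 3.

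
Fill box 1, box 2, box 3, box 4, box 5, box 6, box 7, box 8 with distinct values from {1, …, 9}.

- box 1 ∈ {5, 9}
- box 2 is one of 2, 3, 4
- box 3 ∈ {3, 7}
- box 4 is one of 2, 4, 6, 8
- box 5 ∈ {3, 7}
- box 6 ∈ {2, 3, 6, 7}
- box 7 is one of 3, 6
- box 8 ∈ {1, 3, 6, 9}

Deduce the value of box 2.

4

box 3 and box 5 share exactly the 2 values {3, 7}; by pigeonhole those values go to them, so strike 3, 7 from box 2, box 6, box 7, box 8.
That leaves box 7 = 6. Eliminate 6 elsewhere: box 4, box 6, box 8.
box 6 has just one choice, so box 6 = 2. Eliminate 2 elsewhere: box 2, box 4.
So box 2 = 4.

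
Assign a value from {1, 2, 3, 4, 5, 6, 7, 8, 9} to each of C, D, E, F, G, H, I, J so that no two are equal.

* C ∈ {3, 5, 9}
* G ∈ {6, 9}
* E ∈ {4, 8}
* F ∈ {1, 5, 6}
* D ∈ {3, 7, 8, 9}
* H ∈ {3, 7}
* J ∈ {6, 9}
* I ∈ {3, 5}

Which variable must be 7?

H

Among the 8 variables, 1 fits only F (and all 8 values in {1, 3, 4, 5, 6, 7, 8, 9} must be used), so F = 1.
The 7 still-open variables draw from only 7 values {3, 4, 5, 6, 7, 8, 9}, so each is used; only E can be 4, hence E = 4.
The 6 still-open variables draw from only 6 values {3, 5, 6, 7, 8, 9}, so each is used; only D can be 8, hence D = 8.
The 5 still-open variables together cover exactly {3, 5, 6, 7, 9} — 5 values for 5 variables — and 7 appears only in H's list, so H = 7.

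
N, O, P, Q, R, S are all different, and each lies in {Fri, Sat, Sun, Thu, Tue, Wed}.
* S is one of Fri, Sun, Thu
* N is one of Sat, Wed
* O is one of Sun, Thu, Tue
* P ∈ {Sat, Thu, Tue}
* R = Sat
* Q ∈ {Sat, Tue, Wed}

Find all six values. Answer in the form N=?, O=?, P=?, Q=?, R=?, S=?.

N=Wed, O=Sun, P=Thu, Q=Tue, R=Sat, S=Fri

R's domain is down to {Sat}, so R = Sat. Remove Sat from N, P, Q.
N's domain is down to {Wed}, so N = Wed. So Q can't be Wed.
Q has just one choice, so Q = Tue. Eliminate Tue elsewhere: O, P.
P must be Thu (only option left). Remove Thu from O, S.
O has just one choice, so O = Sun. Remove Sun from S.
S has just one choice, so S = Fri.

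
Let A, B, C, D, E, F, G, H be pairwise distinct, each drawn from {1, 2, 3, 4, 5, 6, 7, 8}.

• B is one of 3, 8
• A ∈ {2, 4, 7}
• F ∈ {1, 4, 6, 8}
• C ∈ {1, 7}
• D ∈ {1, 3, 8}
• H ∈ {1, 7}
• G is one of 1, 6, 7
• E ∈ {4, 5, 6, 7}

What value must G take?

The 8 variables together cover exactly {1, 2, 3, 4, 5, 6, 7, 8} — 8 values for 8 variables — and 2 appears only in A's list, so A = 2.
The 7 still-open variables together cover exactly {1, 3, 4, 5, 6, 7, 8} — 7 values for 7 variables — and 5 appears only in E's list, so E = 5.
Among the 6 still-open variables, 4 fits only F (and all 6 values in {1, 3, 4, 6, 7, 8} must be used), so F = 4.
The 5 still-open variables draw from only 5 values {1, 3, 6, 7, 8}, so each is used; only G can be 6, hence G = 6.

6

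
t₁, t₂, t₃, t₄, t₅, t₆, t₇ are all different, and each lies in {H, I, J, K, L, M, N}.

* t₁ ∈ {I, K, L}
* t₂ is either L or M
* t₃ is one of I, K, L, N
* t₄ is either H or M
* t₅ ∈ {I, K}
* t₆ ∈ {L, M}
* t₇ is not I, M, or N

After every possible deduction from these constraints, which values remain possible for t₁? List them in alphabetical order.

I, K

The 7 variables draw from only 7 values {H, I, J, K, L, M, N}, so each is used; only t₇ can be J, hence t₇ = J.
The 6 still-open variables together cover exactly {H, I, K, L, M, N} — 6 values for 6 variables — and H appears only in t₄'s list, so t₄ = H.
The 5 still-open variables together cover exactly {I, K, L, M, N} — 5 values for 5 variables — and N appears only in t₃'s list, so t₃ = N.
The 2 variables t₂ and t₆ are confined to {L, M}, which locks those values in; drop them from t₁.
No further eliminations apply; t₁ can still be any of I, K.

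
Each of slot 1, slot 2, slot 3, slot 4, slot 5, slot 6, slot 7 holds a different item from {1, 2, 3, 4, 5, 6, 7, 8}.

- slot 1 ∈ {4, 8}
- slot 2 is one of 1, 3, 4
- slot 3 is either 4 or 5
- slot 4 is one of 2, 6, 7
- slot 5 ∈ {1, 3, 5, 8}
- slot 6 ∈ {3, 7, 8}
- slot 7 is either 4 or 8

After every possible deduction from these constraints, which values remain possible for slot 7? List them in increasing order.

The 2 variables slot 1 and slot 7 are confined to {4, 8}, which locks those values in; drop them from slot 2, slot 3, slot 5, slot 6.
slot 3 must be 5 (only option left). Remove 5 from slot 5.
The 2 variables slot 2 and slot 5 are confined to {1, 3}, which locks those values in; drop them from slot 6.
slot 6 must be 7 (only option left). Remove 7 from slot 4.
No further eliminations apply; slot 7 can still be any of 4, 8.

4, 8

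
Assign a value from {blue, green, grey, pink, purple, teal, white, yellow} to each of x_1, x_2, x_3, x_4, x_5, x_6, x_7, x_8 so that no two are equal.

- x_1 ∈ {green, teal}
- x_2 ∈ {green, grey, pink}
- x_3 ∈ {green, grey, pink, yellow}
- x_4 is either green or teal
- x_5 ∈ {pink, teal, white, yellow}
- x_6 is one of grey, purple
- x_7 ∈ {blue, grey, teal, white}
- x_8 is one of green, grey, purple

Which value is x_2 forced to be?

The 8 variables together cover exactly {blue, green, grey, pink, purple, teal, white, yellow} — 8 values for 8 variables — and blue appears only in x_7's list, so x_7 = blue.
Among the 7 still-open variables, white fits only x_5 (and all 7 values in {green, grey, pink, purple, teal, white, yellow} must be used), so x_5 = white.
The 6 still-open variables draw from only 6 values {green, grey, pink, purple, teal, yellow}, so each is used; only x_3 can be yellow, hence x_3 = yellow.
The 5 still-open variables together cover exactly {green, grey, pink, purple, teal} — 5 values for 5 variables — and pink appears only in x_2's list, so x_2 = pink.

pink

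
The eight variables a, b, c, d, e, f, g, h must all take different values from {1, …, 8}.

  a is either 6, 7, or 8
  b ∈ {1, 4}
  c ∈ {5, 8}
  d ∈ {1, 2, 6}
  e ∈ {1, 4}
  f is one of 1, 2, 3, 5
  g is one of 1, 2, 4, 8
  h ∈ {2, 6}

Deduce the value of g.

Among the 8 variables, 3 fits only f (and all 8 values in {1, 2, 3, 4, 5, 6, 7, 8} must be used), so f = 3.
The 7 still-open variables draw from only 7 values {1, 2, 4, 5, 6, 7, 8}, so each is used; only c can be 5, hence c = 5.
Among the 6 still-open variables, 7 fits only a (and all 6 values in {1, 2, 4, 6, 7, 8} must be used), so a = 7.
The 5 still-open variables draw from only 5 values {1, 2, 4, 6, 8}, so each is used; only g can be 8, hence g = 8.

8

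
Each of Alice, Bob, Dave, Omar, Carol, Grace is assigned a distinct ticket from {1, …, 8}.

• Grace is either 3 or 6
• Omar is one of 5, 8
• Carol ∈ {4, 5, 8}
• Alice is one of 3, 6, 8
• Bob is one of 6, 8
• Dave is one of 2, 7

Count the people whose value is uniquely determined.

Alice, Bob, Grace between them cover only {3, 6, 8} — a naked triple. Remove those values from Omar, Carol.
That leaves Omar = 5. Strike 5 from Carol.
Carol must be 4 (only option left).
Determined: Omar=5, Carol=4. The other people each still have more than one consistent value. That makes 2.

2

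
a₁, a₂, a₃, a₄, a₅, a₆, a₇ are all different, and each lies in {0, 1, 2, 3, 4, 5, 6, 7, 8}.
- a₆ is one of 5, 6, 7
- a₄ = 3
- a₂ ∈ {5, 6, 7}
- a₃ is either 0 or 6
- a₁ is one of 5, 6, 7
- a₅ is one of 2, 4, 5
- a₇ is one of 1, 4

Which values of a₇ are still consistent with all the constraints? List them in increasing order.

a₄'s domain is down to {3}, so a₄ = 3.
a₁, a₂, a₆ share exactly the 3 values {5, 6, 7}; by pigeonhole those values go to them, so strike 5, 6, 7 from a₃, a₅.
a₃'s domain is down to {0}, so a₃ = 0.
No further eliminations apply; a₇ can still be any of 1, 4.

1, 4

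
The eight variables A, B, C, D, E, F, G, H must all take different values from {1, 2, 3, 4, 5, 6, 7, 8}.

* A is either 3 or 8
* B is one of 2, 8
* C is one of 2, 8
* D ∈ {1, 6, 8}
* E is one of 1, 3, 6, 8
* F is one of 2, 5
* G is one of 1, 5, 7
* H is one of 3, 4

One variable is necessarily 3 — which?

The 8 variables draw from only 8 values {1, 2, 3, 4, 5, 6, 7, 8}, so each is used; only H can be 4, hence H = 4.
The 7 still-open variables together cover exactly {1, 2, 3, 5, 6, 7, 8} — 7 values for 7 variables — and 7 appears only in G's list, so G = 7.
Among the 6 still-open variables, 5 fits only F (and all 6 values in {1, 2, 3, 5, 6, 8} must be used), so F = 5.
B and C between them cover only {2, 8} — a naked pair. Remove those values from A, D, E.
So 3 goes to A.

A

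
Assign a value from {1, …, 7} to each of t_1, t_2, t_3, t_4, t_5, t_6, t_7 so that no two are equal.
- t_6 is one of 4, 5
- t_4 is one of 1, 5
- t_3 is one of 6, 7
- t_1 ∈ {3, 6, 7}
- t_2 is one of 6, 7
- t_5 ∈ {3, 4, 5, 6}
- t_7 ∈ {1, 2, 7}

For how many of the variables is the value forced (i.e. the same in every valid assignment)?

3

The 7 variables together cover exactly {1, 2, 3, 4, 5, 6, 7} — 7 values for 7 variables — and 2 appears only in t_7's list, so t_7 = 2.
Among the 6 still-open variables, 1 fits only t_4 (and all 6 values in {1, 3, 4, 5, 6, 7} must be used), so t_4 = 1.
The 2 variables t_2 and t_3 are confined to {6, 7}, which locks those values in; drop them from t_1, t_5.
t_1's domain is down to {3}, so t_1 = 3. So t_5 can't be 3.
Determined: t_1=3, t_4=1, t_7=2. The other variables each still have more than one consistent value. That makes 3.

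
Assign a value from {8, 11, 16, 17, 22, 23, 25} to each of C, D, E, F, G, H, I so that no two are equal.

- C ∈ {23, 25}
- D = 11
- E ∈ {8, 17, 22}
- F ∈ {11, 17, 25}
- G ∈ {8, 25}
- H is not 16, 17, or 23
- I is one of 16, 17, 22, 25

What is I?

D has just one choice, so D = 11. Eliminate 11 elsewhere: F, H.
The 6 still-open variables draw from only 6 values {8, 16, 17, 22, 23, 25}, so each is used; only I can be 16, hence I = 16.

16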